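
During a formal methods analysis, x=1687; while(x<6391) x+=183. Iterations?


Step 1: x goes from 1687 toward 6391 by 183; the body runs while x<6391, so iterations = ceil((bound-start)/step)
Step 2: Distance=4704
Step 3: ceil(4704/183)=26

26


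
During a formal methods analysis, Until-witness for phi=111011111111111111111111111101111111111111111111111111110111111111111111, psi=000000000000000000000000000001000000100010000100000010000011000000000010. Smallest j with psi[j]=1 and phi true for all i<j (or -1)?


(phi U psi) at 0: need smallest j with psi[j]=1 and phi[i]=1 for all i in [0,j).
Scan from step 0:
  step 0: phi=1, psi=0 -> continue
  step 1: phi=1, psi=0 -> continue
  step 2: phi=1, psi=0 -> continue
  step 3: phi=0 -> phi-prefix broken from here
  step 29: psi=1 but phi already failed -> not a witness
  step 36: psi=1 but phi already failed -> not a witness
  step 40: psi=1 but phi already failed -> not a witness
  step 45: psi=1 but phi already failed -> not a witness
  step 52: psi=1 but phi already failed -> not a witness
  step 58: psi=1 but phi already failed -> not a witness
  step 59: psi=1 but phi already failed -> not a witness
  step 70: psi=1 but phi already failed -> not a witness
  end of trace: no witness -> -1
Witness step = -1

-1


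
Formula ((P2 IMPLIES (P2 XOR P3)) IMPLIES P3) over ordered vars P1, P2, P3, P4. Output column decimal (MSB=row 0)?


Formula: ((P2 IMPLIES (P2 XOR P3)) IMPLIES P3) over P1, P2, P3, P4 (16 rows)
Evaluate each row (bits = P1,P2,P3,P4, MSB first):
  row 0 [0000]: ((0 IMPLIES (0 XOR 0)) IMPLIES 0) -> 0
  row 1 [0001]: ((0 IMPLIES (0 XOR 0)) IMPLIES 0) -> 0
  row 2 [0010]: ((0 IMPLIES (0 XOR 1)) IMPLIES 1) -> 1
  row 3 [0011]: ((0 IMPLIES (0 XOR 1)) IMPLIES 1) -> 1
  row 4 [0100]: ((1 IMPLIES (1 XOR 0)) IMPLIES 0) -> 0
  row 5 [0101]: ((1 IMPLIES (1 XOR 0)) IMPLIES 0) -> 0
  row 6 [0110]: ((1 IMPLIES (1 XOR 1)) IMPLIES 1) -> 1
  row 7 [0111]: ((1 IMPLIES (1 XOR 1)) IMPLIES 1) -> 1
  row 8 [1000]: ((0 IMPLIES (0 XOR 0)) IMPLIES 0) -> 0
  row 9 [1001]: ((0 IMPLIES (0 XOR 0)) IMPLIES 0) -> 0
  row 10 [1010]: ((0 IMPLIES (0 XOR 1)) IMPLIES 1) -> 1
  row 11 [1011]: ((0 IMPLIES (0 XOR 1)) IMPLIES 1) -> 1
  row 12 [1100]: ((1 IMPLIES (1 XOR 0)) IMPLIES 0) -> 0
  row 13 [1101]: ((1 IMPLIES (1 XOR 0)) IMPLIES 0) -> 0
  row 14 [1110]: ((1 IMPLIES (1 XOR 1)) IMPLIES 1) -> 1
  row 15 [1111]: ((1 IMPLIES (1 XOR 1)) IMPLIES 1) -> 1
Full result column, 4 rows per line (P1,P2 fixed per line; P3,P4 runs 00..11 left to right):
  rows 0-3 [P1,P2=00]: 0011  = hex 3
  rows 4-7 [P1,P2=01]: 0011  = hex 3
  rows 8-11 [P1,P2=10]: 0011  = hex 3
  rows 12-15 [P1,P2=11]: 0011  = hex 3
Output column (row 0 .. row 15) = 0011001100110011
Output column grouped in 4s = 0011 0011 0011 0011 = 0x3333
Convert to decimal digit by digit (value = value*16 + digit):
  3 -> 3
  3*16 + 3 = 51
  51*16 + 3 = 819
  819*16 + 3 = 13107
Decimal = 13107

13107


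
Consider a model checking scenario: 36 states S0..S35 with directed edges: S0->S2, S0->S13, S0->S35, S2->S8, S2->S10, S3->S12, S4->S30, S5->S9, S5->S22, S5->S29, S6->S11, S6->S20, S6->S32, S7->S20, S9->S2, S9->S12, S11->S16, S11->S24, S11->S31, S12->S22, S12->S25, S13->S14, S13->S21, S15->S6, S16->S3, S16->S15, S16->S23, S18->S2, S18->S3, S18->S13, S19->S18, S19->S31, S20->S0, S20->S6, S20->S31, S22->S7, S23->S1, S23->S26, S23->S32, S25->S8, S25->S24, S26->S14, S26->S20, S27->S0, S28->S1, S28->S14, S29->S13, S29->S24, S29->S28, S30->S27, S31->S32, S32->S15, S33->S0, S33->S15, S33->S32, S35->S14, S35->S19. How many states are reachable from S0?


BFS from S0:
  layer 0: {S0}
  layer 1: {S2, S13, S35}
  layer 2: {S8, S10, S14, S19, S21}
  layer 3: {S18, S31}
  layer 4: {S3, S32}
  layer 5: {S12, S15}
  layer 6: {S6, S22, S25}
  layer 7: {S7, S11, S20, S24}
  layer 8: {S16}
  layer 9: {S23}
  layer 10: {S1, S26}
Reachable set: {S0, S1, S2, S3, S6, S7, S8, S10, S11, S12, S13, S14, S15, S16, S18, S19, S20, S21, S22, S23, S24, S25, S26, S31, S32, S35}
Count = 26

26


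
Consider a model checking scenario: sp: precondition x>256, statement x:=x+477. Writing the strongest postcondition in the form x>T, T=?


Formula: sp(P, x:=E) = exists old_x. (x = E[old_x/x]) AND P[old_x/x] (old_x is the value of x before the assignment; eliminate old_x by solving x = E[old_x/x] for old_x)
Step 1: Precondition P: x>256, i.e. old_x > 256
Step 2: Assignment gives x = old_x + 477, so old_x = x - 477
Step 3: Substitute into P: x - 477 > 256
Step 4: Simplify: x > 256+477 = 733

733


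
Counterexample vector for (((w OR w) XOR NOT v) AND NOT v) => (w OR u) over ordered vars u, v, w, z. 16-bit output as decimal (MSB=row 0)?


F1 = (((w OR w) XOR NOT v) AND NOT v)
F2 = (w OR u)
Counterexample to F1=>F2 is where F1=1 and F2=0.
Evaluate each row (bits = u,v,w,z, MSB first):
  row 0 [0000]: F1=1 F2=0 -> F1&~F2 -> 1
  row 1 [0001]: F1=1 F2=0 -> F1&~F2 -> 1
  row 2 [0010]: F1=0 F2=1 -> F1&~F2 -> 0
  row 3 [0011]: F1=0 F2=1 -> F1&~F2 -> 0
  row 4 [0100]: F1=0 F2=0 -> F1&~F2 -> 0
  row 5 [0101]: F1=0 F2=0 -> F1&~F2 -> 0
  row 6 [0110]: F1=0 F2=1 -> F1&~F2 -> 0
  row 7 [0111]: F1=0 F2=1 -> F1&~F2 -> 0
  row 8 [1000]: F1=1 F2=1 -> F1&~F2 -> 0
  row 9 [1001]: F1=1 F2=1 -> F1&~F2 -> 0
  row 10 [1010]: F1=0 F2=1 -> F1&~F2 -> 0
  row 11 [1011]: F1=0 F2=1 -> F1&~F2 -> 0
  row 12 [1100]: F1=0 F2=1 -> F1&~F2 -> 0
  row 13 [1101]: F1=0 F2=1 -> F1&~F2 -> 0
  row 14 [1110]: F1=0 F2=1 -> F1&~F2 -> 0
  row 15 [1111]: F1=0 F2=1 -> F1&~F2 -> 0
Full result column, 4 rows per line (u,v fixed per line; w,z runs 00..11 left to right):
  rows 0-3 [u,v=00]: 1100  = hex C
  rows 4-7 [u,v=01]: 0000  = hex 0
  rows 8-11 [u,v=10]: 0000  = hex 0
  rows 12-15 [u,v=11]: 0000  = hex 0
Counterexample vector (row 0 .. row 15) = 1100000000000000
Output column grouped in 4s = 1100 0000 0000 0000 = 0xC000
Convert to decimal digit by digit (value = value*16 + digit):
  C -> 12
  12*16 + 0 = 192
  192*16 + 0 = 3072
  3072*16 + 0 = 49152
Decimal = 49152

49152


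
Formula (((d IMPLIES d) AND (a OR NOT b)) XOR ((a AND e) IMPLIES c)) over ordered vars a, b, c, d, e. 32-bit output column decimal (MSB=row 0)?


Formula: (((d IMPLIES d) AND (a OR NOT b)) XOR ((a AND e) IMPLIES c)) over a, b, c, d, e (32 rows)
Evaluate each row (bits = a,b,c,d,e, MSB first):
  row 0 [00000]: (((0 IMPLIES 0) AND (0 OR NOT 0)) XOR ((0 AND 0) IMPLIES 0)) -> 0
  row 1 [00001]: (((0 IMPLIES 0) AND (0 OR NOT 0)) XOR ((0 AND 1) IMPLIES 0)) -> 0
  row 2 [00010]: (((1 IMPLIES 1) AND (0 OR NOT 0)) XOR ((0 AND 0) IMPLIES 0)) -> 0
  row 3 [00011]: (((1 IMPLIES 1) AND (0 OR NOT 0)) XOR ((0 AND 1) IMPLIES 0)) -> 0
  row 4 [00100]: (((0 IMPLIES 0) AND (0 OR NOT 0)) XOR ((0 AND 0) IMPLIES 1)) -> 0
  row 5 [00101]: (((0 IMPLIES 0) AND (0 OR NOT 0)) XOR ((0 AND 1) IMPLIES 1)) -> 0
  row 6 [00110]: (((1 IMPLIES 1) AND (0 OR NOT 0)) XOR ((0 AND 0) IMPLIES 1)) -> 0
  row 7 [00111]: (((1 IMPLIES 1) AND (0 OR NOT 0)) XOR ((0 AND 1) IMPLIES 1)) -> 0
  row 8 [01000]: (((0 IMPLIES 0) AND (0 OR NOT 1)) XOR ((0 AND 0) IMPLIES 0)) -> 1
  row 9 [01001]: (((0 IMPLIES 0) AND (0 OR NOT 1)) XOR ((0 AND 1) IMPLIES 0)) -> 1
  row 10 [01010]: (((1 IMPLIES 1) AND (0 OR NOT 1)) XOR ((0 AND 0) IMPLIES 0)) -> 1
  row 11 [01011]: (((1 IMPLIES 1) AND (0 OR NOT 1)) XOR ((0 AND 1) IMPLIES 0)) -> 1
  row 12 [01100]: (((0 IMPLIES 0) AND (0 OR NOT 1)) XOR ((0 AND 0) IMPLIES 1)) -> 1
  row 13 [01101]: (((0 IMPLIES 0) AND (0 OR NOT 1)) XOR ((0 AND 1) IMPLIES 1)) -> 1
  row 14 [01110]: (((1 IMPLIES 1) AND (0 OR NOT 1)) XOR ((0 AND 0) IMPLIES 1)) -> 1
  row 15 [01111]: (((1 IMPLIES 1) AND (0 OR NOT 1)) XOR ((0 AND 1) IMPLIES 1)) -> 1
  row 16 [10000]: (((0 IMPLIES 0) AND (1 OR NOT 0)) XOR ((1 AND 0) IMPLIES 0)) -> 0
  row 17 [10001]: (((0 IMPLIES 0) AND (1 OR NOT 0)) XOR ((1 AND 1) IMPLIES 0)) -> 1
  row 18 [10010]: (((1 IMPLIES 1) AND (1 OR NOT 0)) XOR ((1 AND 0) IMPLIES 0)) -> 0
  row 19 [10011]: (((1 IMPLIES 1) AND (1 OR NOT 0)) XOR ((1 AND 1) IMPLIES 0)) -> 1
  row 20 [10100]: (((0 IMPLIES 0) AND (1 OR NOT 0)) XOR ((1 AND 0) IMPLIES 1)) -> 0
  row 21 [10101]: (((0 IMPLIES 0) AND (1 OR NOT 0)) XOR ((1 AND 1) IMPLIES 1)) -> 0
  row 22 [10110]: (((1 IMPLIES 1) AND (1 OR NOT 0)) XOR ((1 AND 0) IMPLIES 1)) -> 0
  row 23 [10111]: (((1 IMPLIES 1) AND (1 OR NOT 0)) XOR ((1 AND 1) IMPLIES 1)) -> 0
  row 24 [11000]: (((0 IMPLIES 0) AND (1 OR NOT 1)) XOR ((1 AND 0) IMPLIES 0)) -> 0
  row 25 [11001]: (((0 IMPLIES 0) AND (1 OR NOT 1)) XOR ((1 AND 1) IMPLIES 0)) -> 1
  row 26 [11010]: (((1 IMPLIES 1) AND (1 OR NOT 1)) XOR ((1 AND 0) IMPLIES 0)) -> 0
  row 27 [11011]: (((1 IMPLIES 1) AND (1 OR NOT 1)) XOR ((1 AND 1) IMPLIES 0)) -> 1
  row 28 [11100]: (((0 IMPLIES 0) AND (1 OR NOT 1)) XOR ((1 AND 0) IMPLIES 1)) -> 0
  row 29 [11101]: (((0 IMPLIES 0) AND (1 OR NOT 1)) XOR ((1 AND 1) IMPLIES 1)) -> 0
  row 30 [11110]: (((1 IMPLIES 1) AND (1 OR NOT 1)) XOR ((1 AND 0) IMPLIES 1)) -> 0
  row 31 [11111]: (((1 IMPLIES 1) AND (1 OR NOT 1)) XOR ((1 AND 1) IMPLIES 1)) -> 0
Full result column, 4 rows per line (a,b,c fixed per line; d,e runs 00..11 left to right):
  rows 0-3 [a,b,c=000]: 0000  = hex 0
  rows 4-7 [a,b,c=001]: 0000  = hex 0
  rows 8-11 [a,b,c=010]: 1111  = hex F
  rows 12-15 [a,b,c=011]: 1111  = hex F
  rows 16-19 [a,b,c=100]: 0101  = hex 5
  rows 20-23 [a,b,c=101]: 0000  = hex 0
  rows 24-27 [a,b,c=110]: 0101  = hex 5
  rows 28-31 [a,b,c=111]: 0000  = hex 0
Output column (row 0 .. row 31) = 00000000111111110101000001010000
Output column grouped in 4s = 0000 0000 1111 1111 0101 0000 0101 0000 = 0x00FF5050
Convert to decimal digit by digit (value = value*16 + digit):
  0 -> 0
  0*16 + 0 = 0
  0*16 + 15 (F) = 15
  15*16 + 15 (F) = 255
  255*16 + 5 = 4085
  4085*16 + 0 = 65360
  65360*16 + 5 = 1045765
  1045765*16 + 0 = 16732240
Decimal = 16732240

16732240


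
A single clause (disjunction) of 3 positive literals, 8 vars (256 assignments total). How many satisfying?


Step 1: Total=2^8=256
Step 2: Unsat when all 3 false: 2^5=32
Step 3: Sat=256-32=224

224


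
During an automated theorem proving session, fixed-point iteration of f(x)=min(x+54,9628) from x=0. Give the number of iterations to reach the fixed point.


Step 1: x=0, cap=9628, increment=54
Step 2: x grows by 54 each step until capped at 9628; fixed point is x=9628
Step 3: iterations = ceil(9628/54) = 179

179


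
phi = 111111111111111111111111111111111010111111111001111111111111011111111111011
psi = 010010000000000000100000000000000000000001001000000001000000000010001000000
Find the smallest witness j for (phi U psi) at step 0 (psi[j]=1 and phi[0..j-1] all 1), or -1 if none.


(phi U psi) at 0: need smallest j with psi[j]=1 and phi[i]=1 for all i in [0,j).
Scan from step 0:
  step 0: phi=1, psi=0 -> continue
  step 1: psi=1 and phi held for [0,1) -> witness found
Witness step = 1

1


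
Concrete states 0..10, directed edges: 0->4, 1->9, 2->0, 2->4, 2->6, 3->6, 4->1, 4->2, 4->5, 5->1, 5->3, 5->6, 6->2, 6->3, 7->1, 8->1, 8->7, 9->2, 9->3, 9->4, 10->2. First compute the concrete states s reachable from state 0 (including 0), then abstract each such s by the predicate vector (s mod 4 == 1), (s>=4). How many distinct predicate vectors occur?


BFS from 0:
Concrete reachable: {0, 1, 2, 3, 4, 5, 6, 9}
Abstract via predicates (s mod 4 == 1), (s>=4):
  (0,0) <- {0, 2, 3}
  (0,1) <- {4, 6}
  (1,0) <- {1}
  (1,1) <- {5, 9}
Distinct abstract states = 4

4


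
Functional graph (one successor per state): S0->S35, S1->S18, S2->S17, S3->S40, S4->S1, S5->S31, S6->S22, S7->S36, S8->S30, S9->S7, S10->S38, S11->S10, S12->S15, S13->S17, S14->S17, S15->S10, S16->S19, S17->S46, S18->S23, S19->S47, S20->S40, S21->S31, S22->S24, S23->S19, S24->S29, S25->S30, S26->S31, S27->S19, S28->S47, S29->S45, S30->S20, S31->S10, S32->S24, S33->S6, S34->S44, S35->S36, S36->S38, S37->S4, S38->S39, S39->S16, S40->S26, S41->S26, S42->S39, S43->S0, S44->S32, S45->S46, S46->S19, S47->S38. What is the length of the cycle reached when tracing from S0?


Trace from S0 until a state repeats:
  S0 -> S35 -> S36 -> S38 -> S39 -> S16 -> S19 -> S47 -> S38
S38 first seen at step 3, revisited at step 8.
Cycle length = 8 - 3 = 5

5


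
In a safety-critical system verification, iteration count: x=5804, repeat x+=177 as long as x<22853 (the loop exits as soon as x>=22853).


Step 1: x goes from 5804 toward 22853 by 177; the body runs while x<22853, so iterations = ceil((bound-start)/step)
Step 2: Distance=17049
Step 3: ceil(17049/177)=97

97


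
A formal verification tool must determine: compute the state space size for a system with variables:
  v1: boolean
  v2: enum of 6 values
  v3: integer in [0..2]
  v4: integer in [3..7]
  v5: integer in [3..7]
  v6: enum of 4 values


State space = product of domain sizes of all variables.
Domain sizes:
  v1 (boolean): 2
  v2 (enum of 6 values): 6
  v3 (integer in [0..2]): 3
  v4 (integer in [3..7]): 5
  v5 (integer in [3..7]): 5
  v6 (enum of 4 values): 4
Product = 2 * 6 * 3 * 5 * 5 * 4 = 3600

3600


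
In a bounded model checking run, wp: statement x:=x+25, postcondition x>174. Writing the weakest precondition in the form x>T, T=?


Formula: wp(x:=E, P) = P[E/x] (substitute E for x in postcondition)
Step 1: Postcondition: x>174
Step 2: Substitute x+25 for x: x+25>174
Step 3: Solve for x: x > 174-25 = 149

149


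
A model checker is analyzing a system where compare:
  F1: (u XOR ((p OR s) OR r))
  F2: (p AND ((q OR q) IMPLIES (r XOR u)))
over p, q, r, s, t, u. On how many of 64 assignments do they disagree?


F1 = (u XOR ((p OR s) OR r))
F2 = (p AND ((q OR q) IMPLIES (r XOR u)))
Evaluate both on each of 64 rows (bits = p,q,r,s,t,u):
  row 0 [000000]: F1=0 F2=0 -> 0
  row 1 [000001]: F1=1 F2=0 (differ) -> 1
  row 2 [000010]: F1=0 F2=0 -> 0
  row 3 [000011]: F1=1 F2=0 (differ) -> 1
  row 4 [000100]: F1=1 F2=0 (differ) -> 1
  (every remaining row is evaluated the same way; all 64 results are listed next)
Full result column, 8 rows per line (p,q,r fixed per line; s,t,u runs 000..111 left to right):
  rows 0-7 [p,q,r=000]: 01011010  (ones: 4)
  rows 8-15 [p,q,r=001]: 10101010  (ones: 4)
  rows 16-23 [p,q,r=010]: 01011010  (ones: 4)
  rows 24-31 [p,q,r=011]: 10101010  (ones: 4)
  rows 32-39 [p,q,r=100]: 01010101  (ones: 4)
  rows 40-47 [p,q,r=101]: 01010101  (ones: 4)
  rows 48-55 [p,q,r=110]: 11111111  (ones: 8)
  rows 56-63 [p,q,r=111]: 00000000  (ones: 0)
Disagreements = 4+4+4+4+4+4+8+0 = 32

32


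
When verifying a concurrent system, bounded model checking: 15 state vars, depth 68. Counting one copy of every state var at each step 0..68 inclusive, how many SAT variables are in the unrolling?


BMC unrolls to depth k, creating one copy of each state var for steps 0..k.
Step count = 68 + 1 = 69 (steps 0 through 68)
Vars per step = 15
Total = 15 * 69 = 1035

1035


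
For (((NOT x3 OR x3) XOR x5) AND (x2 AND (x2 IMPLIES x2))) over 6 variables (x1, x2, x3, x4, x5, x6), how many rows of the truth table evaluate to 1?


Formula: (((NOT x3 OR x3) XOR x5) AND (x2 AND (x2 IMPLIES x2))) over 6 vars (64 rows)
Evaluate each row (x1, x2, x3, x4, x5, x6 as bits, MSB first):
  row 0 [000000]: (((NOT 0 OR 0) XOR 0) AND (0 AND (0 IMPLIES 0))) -> 0
  row 1 [000001]: (((NOT 0 OR 0) XOR 0) AND (0 AND (0 IMPLIES 0))) -> 0
  row 2 [000010]: (((NOT 0 OR 0) XOR 1) AND (0 AND (0 IMPLIES 0))) -> 0
  row 3 [000011]: (((NOT 0 OR 0) XOR 1) AND (0 AND (0 IMPLIES 0))) -> 0
  row 4 [000100]: (((NOT 0 OR 0) XOR 0) AND (0 AND (0 IMPLIES 0))) -> 0
  (every remaining row is evaluated the same way; all 64 results are listed next)
Full result column, 8 rows per line (x1,x2,x3 fixed per line; x4,x5,x6 runs 000..111 left to right):
  rows 0-7 [x1,x2,x3=000]: 00000000  (ones: 0)
  rows 8-15 [x1,x2,x3=001]: 00000000  (ones: 0)
  rows 16-23 [x1,x2,x3=010]: 11001100  (ones: 4)
  rows 24-31 [x1,x2,x3=011]: 11001100  (ones: 4)
  rows 32-39 [x1,x2,x3=100]: 00000000  (ones: 0)
  rows 40-47 [x1,x2,x3=101]: 00000000  (ones: 0)
  rows 48-55 [x1,x2,x3=110]: 11001100  (ones: 4)
  rows 56-63 [x1,x2,x3=111]: 11001100  (ones: 4)
Count of 1-rows = 0+0+4+4+0+0+4+4 = 16

16


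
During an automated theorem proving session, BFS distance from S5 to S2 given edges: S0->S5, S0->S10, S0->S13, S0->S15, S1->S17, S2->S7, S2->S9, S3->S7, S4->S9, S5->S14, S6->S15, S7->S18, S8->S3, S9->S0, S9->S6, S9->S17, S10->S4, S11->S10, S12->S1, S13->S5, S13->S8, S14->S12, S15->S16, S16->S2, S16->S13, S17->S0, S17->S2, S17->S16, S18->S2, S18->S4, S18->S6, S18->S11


BFS layer-by-layer from S5:
  dist 0: {S5}
  dist 1: {S14}
  dist 2: {S12}
  dist 3: {S1}
  dist 4: {S17}
  dist 5: {S0, S2, S16}
  -> S2 reached at distance 5
Shortest path length = 5

5


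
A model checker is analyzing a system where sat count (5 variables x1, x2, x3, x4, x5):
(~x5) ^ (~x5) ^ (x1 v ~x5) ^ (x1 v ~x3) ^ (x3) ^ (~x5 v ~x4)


CNF with 6 clauses over 5 vars (32 assignments).
An assignment satisfies CNF iff every clause has >=1 true literal.
Check each row (bits = x1,x2,x3,x4,x5; clause T/F shown):
  row 0 [00000]: clauses=TTTTFT -> 0
  row 1 [00001]: clauses=FFFTFT -> 0
  row 2 [00010]: clauses=TTTTFT -> 0
  row 3 [00011]: clauses=FFFTFF -> 0
  row 4 [00100]: clauses=TTTFTT -> 0
  row 5 [00101]: clauses=FFFFTT -> 0
  row 6 [00110]: clauses=TTTFTT -> 0
  row 7 [00111]: clauses=FFFFTF -> 0
  row 8 [01000]: clauses=TTTTFT -> 0
  row 9 [01001]: clauses=FFFTFT -> 0
  row 10 [01010]: clauses=TTTTFT -> 0
  row 11 [01011]: clauses=FFFTFF -> 0
  row 12 [01100]: clauses=TTTFTT -> 0
  row 13 [01101]: clauses=FFFFTT -> 0
  row 14 [01110]: clauses=TTTFTT -> 0
  row 15 [01111]: clauses=FFFFTF -> 0
  row 16 [10000]: clauses=TTTTFT -> 0
  row 17 [10001]: clauses=FFTTFT -> 0
  row 18 [10010]: clauses=TTTTFT -> 0
  row 19 [10011]: clauses=FFTTFF -> 0
  row 20 [10100]: clauses=TTTTTT -> 1
  row 21 [10101]: clauses=FFTTTT -> 0
  row 22 [10110]: clauses=TTTTTT -> 1
  row 23 [10111]: clauses=FFTTTF -> 0
  row 24 [11000]: clauses=TTTTFT -> 0
  row 25 [11001]: clauses=FFTTFT -> 0
  row 26 [11010]: clauses=TTTTFT -> 0
  row 27 [11011]: clauses=FFTTFF -> 0
  row 28 [11100]: clauses=TTTTTT -> 1
  row 29 [11101]: clauses=FFTTTT -> 0
  row 30 [11110]: clauses=TTTTTT -> 1
  row 31 [11111]: clauses=FFTTTF -> 0
Full result column, 8 rows per line (x1,x2 fixed per line; x3,x4,x5 runs 000..111 left to right):
  rows 0-7 [x1,x2=00]: 00000000  (ones: 0)
  rows 8-15 [x1,x2=01]: 00000000  (ones: 0)
  rows 16-23 [x1,x2=10]: 00001010  (ones: 2)
  rows 24-31 [x1,x2=11]: 00001010  (ones: 2)
Satisfying assignments = 0+0+2+2 = 4

4


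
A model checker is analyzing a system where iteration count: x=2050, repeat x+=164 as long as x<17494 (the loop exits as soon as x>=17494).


Step 1: x goes from 2050 toward 17494 by 164; the body runs while x<17494, so iterations = ceil((bound-start)/step)
Step 2: Distance=15444
Step 3: ceil(15444/164)=95

95


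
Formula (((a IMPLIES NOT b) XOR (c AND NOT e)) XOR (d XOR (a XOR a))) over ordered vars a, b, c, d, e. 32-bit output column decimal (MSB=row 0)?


Formula: (((a IMPLIES NOT b) XOR (c AND NOT e)) XOR (d XOR (a XOR a))) over a, b, c, d, e (32 rows)
Evaluate each row (bits = a,b,c,d,e, MSB first):
  row 0 [00000]: (((0 IMPLIES NOT 0) XOR (0 AND NOT 0)) XOR (0 XOR (0 XOR 0))) -> 1
  row 1 [00001]: (((0 IMPLIES NOT 0) XOR (0 AND NOT 1)) XOR (0 XOR (0 XOR 0))) -> 1
  row 2 [00010]: (((0 IMPLIES NOT 0) XOR (0 AND NOT 0)) XOR (1 XOR (0 XOR 0))) -> 0
  row 3 [00011]: (((0 IMPLIES NOT 0) XOR (0 AND NOT 1)) XOR (1 XOR (0 XOR 0))) -> 0
  row 4 [00100]: (((0 IMPLIES NOT 0) XOR (1 AND NOT 0)) XOR (0 XOR (0 XOR 0))) -> 0
  row 5 [00101]: (((0 IMPLIES NOT 0) XOR (1 AND NOT 1)) XOR (0 XOR (0 XOR 0))) -> 1
  row 6 [00110]: (((0 IMPLIES NOT 0) XOR (1 AND NOT 0)) XOR (1 XOR (0 XOR 0))) -> 1
  row 7 [00111]: (((0 IMPLIES NOT 0) XOR (1 AND NOT 1)) XOR (1 XOR (0 XOR 0))) -> 0
  row 8 [01000]: (((0 IMPLIES NOT 1) XOR (0 AND NOT 0)) XOR (0 XOR (0 XOR 0))) -> 1
  row 9 [01001]: (((0 IMPLIES NOT 1) XOR (0 AND NOT 1)) XOR (0 XOR (0 XOR 0))) -> 1
  row 10 [01010]: (((0 IMPLIES NOT 1) XOR (0 AND NOT 0)) XOR (1 XOR (0 XOR 0))) -> 0
  row 11 [01011]: (((0 IMPLIES NOT 1) XOR (0 AND NOT 1)) XOR (1 XOR (0 XOR 0))) -> 0
  row 12 [01100]: (((0 IMPLIES NOT 1) XOR (1 AND NOT 0)) XOR (0 XOR (0 XOR 0))) -> 0
  row 13 [01101]: (((0 IMPLIES NOT 1) XOR (1 AND NOT 1)) XOR (0 XOR (0 XOR 0))) -> 1
  row 14 [01110]: (((0 IMPLIES NOT 1) XOR (1 AND NOT 0)) XOR (1 XOR (0 XOR 0))) -> 1
  row 15 [01111]: (((0 IMPLIES NOT 1) XOR (1 AND NOT 1)) XOR (1 XOR (0 XOR 0))) -> 0
  row 16 [10000]: (((1 IMPLIES NOT 0) XOR (0 AND NOT 0)) XOR (0 XOR (1 XOR 1))) -> 1
  row 17 [10001]: (((1 IMPLIES NOT 0) XOR (0 AND NOT 1)) XOR (0 XOR (1 XOR 1))) -> 1
  row 18 [10010]: (((1 IMPLIES NOT 0) XOR (0 AND NOT 0)) XOR (1 XOR (1 XOR 1))) -> 0
  row 19 [10011]: (((1 IMPLIES NOT 0) XOR (0 AND NOT 1)) XOR (1 XOR (1 XOR 1))) -> 0
  row 20 [10100]: (((1 IMPLIES NOT 0) XOR (1 AND NOT 0)) XOR (0 XOR (1 XOR 1))) -> 0
  row 21 [10101]: (((1 IMPLIES NOT 0) XOR (1 AND NOT 1)) XOR (0 XOR (1 XOR 1))) -> 1
  row 22 [10110]: (((1 IMPLIES NOT 0) XOR (1 AND NOT 0)) XOR (1 XOR (1 XOR 1))) -> 1
  row 23 [10111]: (((1 IMPLIES NOT 0) XOR (1 AND NOT 1)) XOR (1 XOR (1 XOR 1))) -> 0
  row 24 [11000]: (((1 IMPLIES NOT 1) XOR (0 AND NOT 0)) XOR (0 XOR (1 XOR 1))) -> 0
  row 25 [11001]: (((1 IMPLIES NOT 1) XOR (0 AND NOT 1)) XOR (0 XOR (1 XOR 1))) -> 0
  row 26 [11010]: (((1 IMPLIES NOT 1) XOR (0 AND NOT 0)) XOR (1 XOR (1 XOR 1))) -> 1
  row 27 [11011]: (((1 IMPLIES NOT 1) XOR (0 AND NOT 1)) XOR (1 XOR (1 XOR 1))) -> 1
  row 28 [11100]: (((1 IMPLIES NOT 1) XOR (1 AND NOT 0)) XOR (0 XOR (1 XOR 1))) -> 1
  row 29 [11101]: (((1 IMPLIES NOT 1) XOR (1 AND NOT 1)) XOR (0 XOR (1 XOR 1))) -> 0
  row 30 [11110]: (((1 IMPLIES NOT 1) XOR (1 AND NOT 0)) XOR (1 XOR (1 XOR 1))) -> 0
  row 31 [11111]: (((1 IMPLIES NOT 1) XOR (1 AND NOT 1)) XOR (1 XOR (1 XOR 1))) -> 1
Full result column, 4 rows per line (a,b,c fixed per line; d,e runs 00..11 left to right):
  rows 0-3 [a,b,c=000]: 1100  = hex C
  rows 4-7 [a,b,c=001]: 0110  = hex 6
  rows 8-11 [a,b,c=010]: 1100  = hex C
  rows 12-15 [a,b,c=011]: 0110  = hex 6
  rows 16-19 [a,b,c=100]: 1100  = hex C
  rows 20-23 [a,b,c=101]: 0110  = hex 6
  rows 24-27 [a,b,c=110]: 0011  = hex 3
  rows 28-31 [a,b,c=111]: 1001  = hex 9
Output column (row 0 .. row 31) = 11000110110001101100011000111001
Output column grouped in 4s = 1100 0110 1100 0110 1100 0110 0011 1001 = 0xC6C6C639
Convert to decimal digit by digit (value = value*16 + digit):
  C -> 12
  12*16 + 6 = 198
  198*16 + 12 (C) = 3180
  3180*16 + 6 = 50886
  50886*16 + 12 (C) = 814188
  814188*16 + 6 = 13027014
  13027014*16 + 3 = 208432227
  208432227*16 + 9 = 3334915641
Decimal = 3334915641

3334915641


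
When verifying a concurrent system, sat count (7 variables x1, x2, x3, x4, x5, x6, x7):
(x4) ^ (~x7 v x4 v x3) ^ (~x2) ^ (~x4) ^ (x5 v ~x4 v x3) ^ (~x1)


CNF with 6 clauses over 7 vars (128 assignments).
An assignment satisfies CNF iff every clause has >=1 true literal.
Check each row (bits = x1,x2,x3,x4,x5,x6,x7; clause T/F shown):
  row 0 [0000000]: clauses=FTTTTT -> 0
  row 1 [0000001]: clauses=FFTTTT -> 0
  row 2 [0000010]: clauses=FTTTTT -> 0
  row 3 [0000011]: clauses=FFTTTT -> 0
  row 4 [0000100]: clauses=FTTTTT -> 0
  (every remaining row is evaluated the same way; all 128 results are listed next)
Full result column, 8 rows per line (x1,x2,x3,x4 fixed per line; x5,x6,x7 runs 000..111 left to right):
  rows 0-7 [x1,x2,x3,x4=0000]: 00000000  (ones: 0)
  rows 8-15 [x1,x2,x3,x4=0001]: 00000000  (ones: 0)
  rows 16-23 [x1,x2,x3,x4=0010]: 00000000  (ones: 0)
  rows 24-31 [x1,x2,x3,x4=0011]: 00000000  (ones: 0)
  rows 32-39 [x1,x2,x3,x4=0100]: 00000000  (ones: 0)
  rows 40-47 [x1,x2,x3,x4=0101]: 00000000  (ones: 0)
  rows 48-55 [x1,x2,x3,x4=0110]: 00000000  (ones: 0)
  rows 56-63 [x1,x2,x3,x4=0111]: 00000000  (ones: 0)
  rows 64-71 [x1,x2,x3,x4=1000]: 00000000  (ones: 0)
  rows 72-79 [x1,x2,x3,x4=1001]: 00000000  (ones: 0)
  rows 80-87 [x1,x2,x3,x4=1010]: 00000000  (ones: 0)
  rows 88-95 [x1,x2,x3,x4=1011]: 00000000  (ones: 0)
  rows 96-103 [x1,x2,x3,x4=1100]: 00000000  (ones: 0)
  rows 104-111 [x1,x2,x3,x4=1101]: 00000000  (ones: 0)
  rows 112-119 [x1,x2,x3,x4=1110]: 00000000  (ones: 0)
  rows 120-127 [x1,x2,x3,x4=1111]: 00000000  (ones: 0)
Satisfying assignments = 0+0+0+0+0+0+0+0+0+0+0+0+0+0+0+0 = 0

0


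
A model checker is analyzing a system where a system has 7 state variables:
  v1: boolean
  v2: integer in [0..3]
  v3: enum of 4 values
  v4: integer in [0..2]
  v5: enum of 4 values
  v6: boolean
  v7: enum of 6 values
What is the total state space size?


State space = product of domain sizes of all variables.
Domain sizes:
  v1 (boolean): 2
  v2 (integer in [0..3]): 4
  v3 (enum of 4 values): 4
  v4 (integer in [0..2]): 3
  v5 (enum of 4 values): 4
  v6 (boolean): 2
  v7 (enum of 6 values): 6
Product = 2 * 4 * 4 * 3 * 4 * 2 * 6 = 4608

4608


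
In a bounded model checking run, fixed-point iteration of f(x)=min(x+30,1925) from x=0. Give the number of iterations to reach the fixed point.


Step 1: x=0, cap=1925, increment=30
Step 2: x grows by 30 each step until capped at 1925; fixed point is x=1925
Step 3: iterations = ceil(1925/30) = 65

65


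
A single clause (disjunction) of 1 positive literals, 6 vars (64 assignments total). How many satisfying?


Step 1: Total=2^6=64
Step 2: Unsat when all 1 false: 2^5=32
Step 3: Sat=64-32=32

32


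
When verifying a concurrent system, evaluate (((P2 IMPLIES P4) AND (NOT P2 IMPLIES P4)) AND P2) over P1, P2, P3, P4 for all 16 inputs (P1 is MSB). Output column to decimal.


Formula: (((P2 IMPLIES P4) AND (NOT P2 IMPLIES P4)) AND P2) over P1, P2, P3, P4 (16 rows)
Evaluate each row (bits = P1,P2,P3,P4, MSB first):
  row 0 [0000]: (((0 IMPLIES 0) AND (NOT 0 IMPLIES 0)) AND 0) -> 0
  row 1 [0001]: (((0 IMPLIES 1) AND (NOT 0 IMPLIES 1)) AND 0) -> 0
  row 2 [0010]: (((0 IMPLIES 0) AND (NOT 0 IMPLIES 0)) AND 0) -> 0
  row 3 [0011]: (((0 IMPLIES 1) AND (NOT 0 IMPLIES 1)) AND 0) -> 0
  row 4 [0100]: (((1 IMPLIES 0) AND (NOT 1 IMPLIES 0)) AND 1) -> 0
  row 5 [0101]: (((1 IMPLIES 1) AND (NOT 1 IMPLIES 1)) AND 1) -> 1
  row 6 [0110]: (((1 IMPLIES 0) AND (NOT 1 IMPLIES 0)) AND 1) -> 0
  row 7 [0111]: (((1 IMPLIES 1) AND (NOT 1 IMPLIES 1)) AND 1) -> 1
  row 8 [1000]: (((0 IMPLIES 0) AND (NOT 0 IMPLIES 0)) AND 0) -> 0
  row 9 [1001]: (((0 IMPLIES 1) AND (NOT 0 IMPLIES 1)) AND 0) -> 0
  row 10 [1010]: (((0 IMPLIES 0) AND (NOT 0 IMPLIES 0)) AND 0) -> 0
  row 11 [1011]: (((0 IMPLIES 1) AND (NOT 0 IMPLIES 1)) AND 0) -> 0
  row 12 [1100]: (((1 IMPLIES 0) AND (NOT 1 IMPLIES 0)) AND 1) -> 0
  row 13 [1101]: (((1 IMPLIES 1) AND (NOT 1 IMPLIES 1)) AND 1) -> 1
  row 14 [1110]: (((1 IMPLIES 0) AND (NOT 1 IMPLIES 0)) AND 1) -> 0
  row 15 [1111]: (((1 IMPLIES 1) AND (NOT 1 IMPLIES 1)) AND 1) -> 1
Full result column, 4 rows per line (P1,P2 fixed per line; P3,P4 runs 00..11 left to right):
  rows 0-3 [P1,P2=00]: 0000  = hex 0
  rows 4-7 [P1,P2=01]: 0101  = hex 5
  rows 8-11 [P1,P2=10]: 0000  = hex 0
  rows 12-15 [P1,P2=11]: 0101  = hex 5
Output column (row 0 .. row 15) = 0000010100000101
Output column grouped in 4s = 0000 0101 0000 0101 = 0x0505
Convert to decimal digit by digit (value = value*16 + digit):
  0 -> 0
  0*16 + 5 = 5
  5*16 + 0 = 80
  80*16 + 5 = 1285
Decimal = 1285

1285


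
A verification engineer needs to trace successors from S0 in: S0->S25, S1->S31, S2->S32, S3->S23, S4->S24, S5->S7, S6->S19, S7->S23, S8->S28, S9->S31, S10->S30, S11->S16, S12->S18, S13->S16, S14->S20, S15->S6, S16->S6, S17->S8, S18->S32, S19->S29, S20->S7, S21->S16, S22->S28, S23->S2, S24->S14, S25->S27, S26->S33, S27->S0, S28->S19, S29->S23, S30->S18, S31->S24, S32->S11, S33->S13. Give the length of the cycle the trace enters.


Trace from S0 until a state repeats:
  S0 -> S25 -> S27 -> S0
S0 first seen at step 0, revisited at step 3.
Cycle length = 3 - 0 = 3

3


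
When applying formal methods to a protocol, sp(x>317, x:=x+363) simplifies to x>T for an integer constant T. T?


Formula: sp(P, x:=E) = exists old_x. (x = E[old_x/x]) AND P[old_x/x] (old_x is the value of x before the assignment; eliminate old_x by solving x = E[old_x/x] for old_x)
Step 1: Precondition P: x>317, i.e. old_x > 317
Step 2: Assignment gives x = old_x + 363, so old_x = x - 363
Step 3: Substitute into P: x - 363 > 317
Step 4: Simplify: x > 317+363 = 680

680


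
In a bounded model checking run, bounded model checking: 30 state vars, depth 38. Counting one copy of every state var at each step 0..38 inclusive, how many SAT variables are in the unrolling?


BMC unrolls to depth k, creating one copy of each state var for steps 0..k.
Step count = 38 + 1 = 39 (steps 0 through 38)
Vars per step = 30
Total = 30 * 39 = 1170

1170


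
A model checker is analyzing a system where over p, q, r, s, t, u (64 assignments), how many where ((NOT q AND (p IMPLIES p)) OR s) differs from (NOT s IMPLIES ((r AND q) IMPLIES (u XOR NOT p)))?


F1 = ((NOT q AND (p IMPLIES p)) OR s)
F2 = (NOT s IMPLIES ((r AND q) IMPLIES (u XOR NOT p)))
Evaluate both on each of 64 rows (bits = p,q,r,s,t,u):
  row 0 [000000]: F1=1 F2=1 -> 0
  row 1 [000001]: F1=1 F2=1 -> 0
  row 2 [000010]: F1=1 F2=1 -> 0
  row 3 [000011]: F1=1 F2=1 -> 0
  row 4 [000100]: F1=1 F2=1 -> 0
  (every remaining row is evaluated the same way; all 64 results are listed next)
Full result column, 8 rows per line (p,q,r fixed per line; s,t,u runs 000..111 left to right):
  rows 0-7 [p,q,r=000]: 00000000  (ones: 0)
  rows 8-15 [p,q,r=001]: 00000000  (ones: 0)
  rows 16-23 [p,q,r=010]: 11110000  (ones: 4)
  rows 24-31 [p,q,r=011]: 10100000  (ones: 2)
  rows 32-39 [p,q,r=100]: 00000000  (ones: 0)
  rows 40-47 [p,q,r=101]: 00000000  (ones: 0)
  rows 48-55 [p,q,r=110]: 11110000  (ones: 4)
  rows 56-63 [p,q,r=111]: 01010000  (ones: 2)
Disagreements = 0+0+4+2+0+0+4+2 = 12

12


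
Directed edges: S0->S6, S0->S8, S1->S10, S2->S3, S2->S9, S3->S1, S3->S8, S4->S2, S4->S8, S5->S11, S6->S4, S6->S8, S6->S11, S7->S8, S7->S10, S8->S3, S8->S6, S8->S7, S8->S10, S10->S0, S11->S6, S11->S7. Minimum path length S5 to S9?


BFS layer-by-layer from S5:
  dist 0: {S5}
  dist 1: {S11}
  dist 2: {S6, S7}
  dist 3: {S4, S8, S10}
  dist 4: {S0, S2, S3}
  dist 5: {S1, S9}
  -> S9 reached at distance 5
Shortest path length = 5

5


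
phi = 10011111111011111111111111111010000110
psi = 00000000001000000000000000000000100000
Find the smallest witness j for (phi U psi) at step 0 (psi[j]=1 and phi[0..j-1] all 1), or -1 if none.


(phi U psi) at 0: need smallest j with psi[j]=1 and phi[i]=1 for all i in [0,j).
Scan from step 0:
  step 0: phi=1, psi=0 -> continue
  step 1: phi=0 -> phi-prefix broken from here
  step 10: psi=1 but phi already failed -> not a witness
  step 32: psi=1 but phi already failed -> not a witness
  end of trace: no witness -> -1
Witness step = -1

-1


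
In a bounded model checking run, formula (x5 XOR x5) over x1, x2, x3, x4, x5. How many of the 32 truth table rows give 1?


Formula: (x5 XOR x5) over 5 vars (32 rows)
Evaluate each row (x1, x2, x3, x4, x5 as bits, MSB first):
  row 0 [00000]: (0 XOR 0) -> 0
  row 1 [00001]: (1 XOR 1) -> 0
  row 2 [00010]: (0 XOR 0) -> 0
  row 3 [00011]: (1 XOR 1) -> 0
  row 4 [00100]: (0 XOR 0) -> 0
  row 5 [00101]: (1 XOR 1) -> 0
  row 6 [00110]: (0 XOR 0) -> 0
  row 7 [00111]: (1 XOR 1) -> 0
  row 8 [01000]: (0 XOR 0) -> 0
  row 9 [01001]: (1 XOR 1) -> 0
  row 10 [01010]: (0 XOR 0) -> 0
  row 11 [01011]: (1 XOR 1) -> 0
  row 12 [01100]: (0 XOR 0) -> 0
  row 13 [01101]: (1 XOR 1) -> 0
  row 14 [01110]: (0 XOR 0) -> 0
  row 15 [01111]: (1 XOR 1) -> 0
  row 16 [10000]: (0 XOR 0) -> 0
  row 17 [10001]: (1 XOR 1) -> 0
  row 18 [10010]: (0 XOR 0) -> 0
  row 19 [10011]: (1 XOR 1) -> 0
  row 20 [10100]: (0 XOR 0) -> 0
  row 21 [10101]: (1 XOR 1) -> 0
  row 22 [10110]: (0 XOR 0) -> 0
  row 23 [10111]: (1 XOR 1) -> 0
  row 24 [11000]: (0 XOR 0) -> 0
  row 25 [11001]: (1 XOR 1) -> 0
  row 26 [11010]: (0 XOR 0) -> 0
  row 27 [11011]: (1 XOR 1) -> 0
  row 28 [11100]: (0 XOR 0) -> 0
  row 29 [11101]: (1 XOR 1) -> 0
  row 30 [11110]: (0 XOR 0) -> 0
  row 31 [11111]: (1 XOR 1) -> 0
Full result column, 8 rows per line (x1,x2 fixed per line; x3,x4,x5 runs 000..111 left to right):
  rows 0-7 [x1,x2=00]: 00000000  (ones: 0)
  rows 8-15 [x1,x2=01]: 00000000  (ones: 0)
  rows 16-23 [x1,x2=10]: 00000000  (ones: 0)
  rows 24-31 [x1,x2=11]: 00000000  (ones: 0)
Count of 1-rows = 0+0+0+0 = 0

0


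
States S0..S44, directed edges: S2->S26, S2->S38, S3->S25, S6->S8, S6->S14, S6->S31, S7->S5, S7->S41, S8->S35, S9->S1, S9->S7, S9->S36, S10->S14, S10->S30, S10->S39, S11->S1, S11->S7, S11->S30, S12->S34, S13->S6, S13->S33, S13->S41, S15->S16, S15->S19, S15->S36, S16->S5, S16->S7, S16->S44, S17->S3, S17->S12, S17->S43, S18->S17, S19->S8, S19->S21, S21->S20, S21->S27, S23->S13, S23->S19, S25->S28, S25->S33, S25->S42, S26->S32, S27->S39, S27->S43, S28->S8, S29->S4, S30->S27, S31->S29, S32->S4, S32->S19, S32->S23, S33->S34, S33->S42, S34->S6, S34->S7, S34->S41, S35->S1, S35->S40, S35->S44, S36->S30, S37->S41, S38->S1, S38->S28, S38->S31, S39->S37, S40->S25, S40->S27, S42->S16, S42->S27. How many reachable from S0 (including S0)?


BFS from S0:
  layer 0: {S0}
Reachable set: {S0}
Count = 1

1


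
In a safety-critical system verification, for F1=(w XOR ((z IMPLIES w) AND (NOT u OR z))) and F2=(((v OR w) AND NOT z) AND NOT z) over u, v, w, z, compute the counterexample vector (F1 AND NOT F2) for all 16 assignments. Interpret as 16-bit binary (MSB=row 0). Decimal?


F1 = (w XOR ((z IMPLIES w) AND (NOT u OR z)))
F2 = (((v OR w) AND NOT z) AND NOT z)
Counterexample to F1=>F2 is where F1=1 and F2=0.
Evaluate each row (bits = u,v,w,z, MSB first):
  row 0 [0000]: F1=1 F2=0 -> F1&~F2 -> 1
  row 1 [0001]: F1=0 F2=0 -> F1&~F2 -> 0
  row 2 [0010]: F1=0 F2=1 -> F1&~F2 -> 0
  row 3 [0011]: F1=0 F2=0 -> F1&~F2 -> 0
  row 4 [0100]: F1=1 F2=1 -> F1&~F2 -> 0
  row 5 [0101]: F1=0 F2=0 -> F1&~F2 -> 0
  row 6 [0110]: F1=0 F2=1 -> F1&~F2 -> 0
  row 7 [0111]: F1=0 F2=0 -> F1&~F2 -> 0
  row 8 [1000]: F1=0 F2=0 -> F1&~F2 -> 0
  row 9 [1001]: F1=0 F2=0 -> F1&~F2 -> 0
  row 10 [1010]: F1=1 F2=1 -> F1&~F2 -> 0
  row 11 [1011]: F1=0 F2=0 -> F1&~F2 -> 0
  row 12 [1100]: F1=0 F2=1 -> F1&~F2 -> 0
  row 13 [1101]: F1=0 F2=0 -> F1&~F2 -> 0
  row 14 [1110]: F1=1 F2=1 -> F1&~F2 -> 0
  row 15 [1111]: F1=0 F2=0 -> F1&~F2 -> 0
Full result column, 4 rows per line (u,v fixed per line; w,z runs 00..11 left to right):
  rows 0-3 [u,v=00]: 1000  = hex 8
  rows 4-7 [u,v=01]: 0000  = hex 0
  rows 8-11 [u,v=10]: 0000  = hex 0
  rows 12-15 [u,v=11]: 0000  = hex 0
Counterexample vector (row 0 .. row 15) = 1000000000000000
Output column grouped in 4s = 1000 0000 0000 0000 = 0x8000
Convert to decimal digit by digit (value = value*16 + digit):
  8 -> 8
  8*16 + 0 = 128
  128*16 + 0 = 2048
  2048*16 + 0 = 32768
Decimal = 32768

32768


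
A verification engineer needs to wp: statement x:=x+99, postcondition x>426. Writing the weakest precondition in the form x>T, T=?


Formula: wp(x:=E, P) = P[E/x] (substitute E for x in postcondition)
Step 1: Postcondition: x>426
Step 2: Substitute x+99 for x: x+99>426
Step 3: Solve for x: x > 426-99 = 327

327


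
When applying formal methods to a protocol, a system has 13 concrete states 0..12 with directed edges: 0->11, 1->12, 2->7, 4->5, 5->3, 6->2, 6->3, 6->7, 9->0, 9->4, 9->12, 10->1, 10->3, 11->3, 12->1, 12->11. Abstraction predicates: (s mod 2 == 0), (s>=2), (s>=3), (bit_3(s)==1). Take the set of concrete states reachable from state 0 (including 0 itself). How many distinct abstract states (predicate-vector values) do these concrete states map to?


BFS from 0:
Concrete reachable: {0, 3, 11}
Abstract via predicates (s mod 2 == 0), (s>=2), (s>=3), (bit_3(s)==1):
  (0,1,1,0) <- {3}
  (0,1,1,1) <- {11}
  (1,0,0,0) <- {0}
Distinct abstract states = 3

3


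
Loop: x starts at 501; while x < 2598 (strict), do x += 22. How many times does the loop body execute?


Step 1: x goes from 501 toward 2598 by 22; the body runs while x<2598, so iterations = ceil((bound-start)/step)
Step 2: Distance=2097
Step 3: ceil(2097/22)=96

96


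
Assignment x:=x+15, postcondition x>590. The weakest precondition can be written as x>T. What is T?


Formula: wp(x:=E, P) = P[E/x] (substitute E for x in postcondition)
Step 1: Postcondition: x>590
Step 2: Substitute x+15 for x: x+15>590
Step 3: Solve for x: x > 590-15 = 575

575


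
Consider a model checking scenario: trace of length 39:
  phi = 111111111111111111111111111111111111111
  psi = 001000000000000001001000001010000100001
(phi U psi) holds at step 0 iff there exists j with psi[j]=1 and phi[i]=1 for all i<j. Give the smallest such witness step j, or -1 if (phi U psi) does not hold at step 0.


(phi U psi) at 0: need smallest j with psi[j]=1 and phi[i]=1 for all i in [0,j).
Scan from step 0:
  step 0: phi=1, psi=0 -> continue
  step 1: phi=1, psi=0 -> continue
  step 2: psi=1 and phi held for [0,2) -> witness found
Witness step = 2

2


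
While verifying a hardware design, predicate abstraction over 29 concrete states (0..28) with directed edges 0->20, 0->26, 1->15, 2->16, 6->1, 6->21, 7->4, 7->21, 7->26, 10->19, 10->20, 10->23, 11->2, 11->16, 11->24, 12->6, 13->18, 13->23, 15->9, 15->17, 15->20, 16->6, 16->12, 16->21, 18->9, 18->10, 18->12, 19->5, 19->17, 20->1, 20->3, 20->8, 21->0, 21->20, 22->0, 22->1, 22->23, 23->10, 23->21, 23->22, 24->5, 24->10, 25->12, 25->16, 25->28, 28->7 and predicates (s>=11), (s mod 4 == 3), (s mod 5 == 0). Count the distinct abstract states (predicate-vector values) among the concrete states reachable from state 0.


BFS from 0:
Concrete reachable: {0, 1, 3, 8, 9, 15, 17, 20, 26}
Abstract via predicates (s>=11), (s mod 4 == 3), (s mod 5 == 0):
  (0,0,0) <- {1, 8, 9}
  (0,0,1) <- {0}
  (0,1,0) <- {3}
  (1,0,0) <- {17, 26}
  (1,0,1) <- {20}
  (1,1,1) <- {15}
Distinct abstract states = 6

6


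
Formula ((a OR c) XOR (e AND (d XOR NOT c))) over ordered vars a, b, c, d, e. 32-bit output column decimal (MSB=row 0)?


Formula: ((a OR c) XOR (e AND (d XOR NOT c))) over a, b, c, d, e (32 rows)
Evaluate each row (bits = a,b,c,d,e, MSB first):
  row 0 [00000]: ((0 OR 0) XOR (0 AND (0 XOR NOT 0))) -> 0
  row 1 [00001]: ((0 OR 0) XOR (1 AND (0 XOR NOT 0))) -> 1
  row 2 [00010]: ((0 OR 0) XOR (0 AND (1 XOR NOT 0))) -> 0
  row 3 [00011]: ((0 OR 0) XOR (1 AND (1 XOR NOT 0))) -> 0
  row 4 [00100]: ((0 OR 1) XOR (0 AND (0 XOR NOT 1))) -> 1
  row 5 [00101]: ((0 OR 1) XOR (1 AND (0 XOR NOT 1))) -> 1
  row 6 [00110]: ((0 OR 1) XOR (0 AND (1 XOR NOT 1))) -> 1
  row 7 [00111]: ((0 OR 1) XOR (1 AND (1 XOR NOT 1))) -> 0
  row 8 [01000]: ((0 OR 0) XOR (0 AND (0 XOR NOT 0))) -> 0
  row 9 [01001]: ((0 OR 0) XOR (1 AND (0 XOR NOT 0))) -> 1
  row 10 [01010]: ((0 OR 0) XOR (0 AND (1 XOR NOT 0))) -> 0
  row 11 [01011]: ((0 OR 0) XOR (1 AND (1 XOR NOT 0))) -> 0
  row 12 [01100]: ((0 OR 1) XOR (0 AND (0 XOR NOT 1))) -> 1
  row 13 [01101]: ((0 OR 1) XOR (1 AND (0 XOR NOT 1))) -> 1
  row 14 [01110]: ((0 OR 1) XOR (0 AND (1 XOR NOT 1))) -> 1
  row 15 [01111]: ((0 OR 1) XOR (1 AND (1 XOR NOT 1))) -> 0
  row 16 [10000]: ((1 OR 0) XOR (0 AND (0 XOR NOT 0))) -> 1
  row 17 [10001]: ((1 OR 0) XOR (1 AND (0 XOR NOT 0))) -> 0
  row 18 [10010]: ((1 OR 0) XOR (0 AND (1 XOR NOT 0))) -> 1
  row 19 [10011]: ((1 OR 0) XOR (1 AND (1 XOR NOT 0))) -> 1
  row 20 [10100]: ((1 OR 1) XOR (0 AND (0 XOR NOT 1))) -> 1
  row 21 [10101]: ((1 OR 1) XOR (1 AND (0 XOR NOT 1))) -> 1
  row 22 [10110]: ((1 OR 1) XOR (0 AND (1 XOR NOT 1))) -> 1
  row 23 [10111]: ((1 OR 1) XOR (1 AND (1 XOR NOT 1))) -> 0
  row 24 [11000]: ((1 OR 0) XOR (0 AND (0 XOR NOT 0))) -> 1
  row 25 [11001]: ((1 OR 0) XOR (1 AND (0 XOR NOT 0))) -> 0
  row 26 [11010]: ((1 OR 0) XOR (0 AND (1 XOR NOT 0))) -> 1
  row 27 [11011]: ((1 OR 0) XOR (1 AND (1 XOR NOT 0))) -> 1
  row 28 [11100]: ((1 OR 1) XOR (0 AND (0 XOR NOT 1))) -> 1
  row 29 [11101]: ((1 OR 1) XOR (1 AND (0 XOR NOT 1))) -> 1
  row 30 [11110]: ((1 OR 1) XOR (0 AND (1 XOR NOT 1))) -> 1
  row 31 [11111]: ((1 OR 1) XOR (1 AND (1 XOR NOT 1))) -> 0
Full result column, 4 rows per line (a,b,c fixed per line; d,e runs 00..11 left to right):
  rows 0-3 [a,b,c=000]: 0100  = hex 4
  rows 4-7 [a,b,c=001]: 1110  = hex E
  rows 8-11 [a,b,c=010]: 0100  = hex 4
  rows 12-15 [a,b,c=011]: 1110  = hex E
  rows 16-19 [a,b,c=100]: 1011  = hex B
  rows 20-23 [a,b,c=101]: 1110  = hex E
  rows 24-27 [a,b,c=110]: 1011  = hex B
  rows 28-31 [a,b,c=111]: 1110  = hex E
Output column (row 0 .. row 31) = 01001110010011101011111010111110
Output column grouped in 4s = 0100 1110 0100 1110 1011 1110 1011 1110 = 0x4E4EBEBE
Convert to decimal digit by digit (value = value*16 + digit):
  4 -> 4
  4*16 + 14 (E) = 78
  78*16 + 4 = 1252
  1252*16 + 14 (E) = 20046
  20046*16 + 11 (B) = 320747
  320747*16 + 14 (E) = 5131966
  5131966*16 + 11 (B) = 82111467
  82111467*16 + 14 (E) = 1313783486
Decimal = 1313783486

1313783486
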